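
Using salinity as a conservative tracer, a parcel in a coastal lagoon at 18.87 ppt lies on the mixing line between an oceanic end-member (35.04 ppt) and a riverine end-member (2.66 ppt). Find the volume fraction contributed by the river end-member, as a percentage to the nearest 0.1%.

49.9%

Let f be the freshwater fraction. Salt balance per unit volume:
f×2.66 + (1−f)×35.04 = 18.87
f = (35.04 − 18.87) / (35.04 − 2.66) = 16.17/32.38 = 0.4994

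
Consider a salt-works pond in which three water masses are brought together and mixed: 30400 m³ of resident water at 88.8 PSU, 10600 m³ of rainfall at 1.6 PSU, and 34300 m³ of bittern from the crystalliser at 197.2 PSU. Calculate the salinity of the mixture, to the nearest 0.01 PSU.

By conservation of dissolved salt,
salt = 30,400×88.8 + 10,600×1.6 + 34,300×197.2 = 2,699,520 + 16,960 + 6,763,960 = 9,480,440
volume = 30,400 + 10,600 + 34,300 = 75,300 m³
S = 9,480,440 / 75,300 = 125.9023 PSU

125.90 PSU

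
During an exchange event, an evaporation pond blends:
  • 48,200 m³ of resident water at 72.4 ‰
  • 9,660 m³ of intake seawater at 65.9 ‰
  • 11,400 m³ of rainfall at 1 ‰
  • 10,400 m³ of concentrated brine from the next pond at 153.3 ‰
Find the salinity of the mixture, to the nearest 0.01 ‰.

By conservation of dissolved salt,
salt = 48,200×72.4 + 9,660×65.9 + 11,400×1 + 10,400×153.3 = 3,489,680 + 636,594 + 11,400 + 1,594,320 = 5,731,994
volume = 48,200 + 9,660 + 11,400 + 10,400 = 79,660 m³
S = 5,731,994 / 79,660 = 71.9557 ‰

71.96 ‰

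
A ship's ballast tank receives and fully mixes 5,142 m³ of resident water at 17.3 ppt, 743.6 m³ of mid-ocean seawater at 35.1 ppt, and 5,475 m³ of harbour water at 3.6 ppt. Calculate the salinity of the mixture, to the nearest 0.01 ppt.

Total salt / total volume:
salt = 5,142×17.3 + 743.6×35.1 + 5,475×3.6 = 88,956.6 + 26,100.36 + 19,710 = 134,766.96
volume = 5,142 + 743.6 + 5,475 = 11,360.6 m³
S = 134,766.96 / 11,360.6 = 11.8627 ppt

11.86 ppt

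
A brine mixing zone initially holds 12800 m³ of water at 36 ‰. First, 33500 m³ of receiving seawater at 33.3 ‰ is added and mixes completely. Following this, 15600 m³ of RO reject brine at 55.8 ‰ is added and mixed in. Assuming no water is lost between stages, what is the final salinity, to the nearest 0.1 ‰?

39.5 ‰

Mass of salt is conserved:
Initial salt = 12,800×36 = 460,800
After stage 1: salt = 460,800 + 33,500×33.3 = 1,576,350; volume = 46,300 m³; S = 34.046 ‰
After stage 2: salt = 1,576,350 + 15,600×55.8 = 2,446,830; volume = 61,900 m³
S = 2,446,830 / 61,900 = 39.5288 ‰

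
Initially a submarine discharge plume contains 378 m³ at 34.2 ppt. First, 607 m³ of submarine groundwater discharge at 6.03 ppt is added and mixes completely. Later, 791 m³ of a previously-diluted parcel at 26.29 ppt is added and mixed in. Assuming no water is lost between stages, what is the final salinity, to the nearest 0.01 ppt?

By conservation of dissolved salt,
Initial salt = 378×34.2 = 12,927.6
After stage 1: salt = 12,927.6 + 607×6.03 = 16,587.81; volume = 985 m³; S = 16.84 ppt
After stage 2: salt = 16,587.81 + 791×26.29 = 37,383.2; volume = 1,776 m³
S = 37,383.2 / 1,776 = 21.0491 ppt

21.05 ppt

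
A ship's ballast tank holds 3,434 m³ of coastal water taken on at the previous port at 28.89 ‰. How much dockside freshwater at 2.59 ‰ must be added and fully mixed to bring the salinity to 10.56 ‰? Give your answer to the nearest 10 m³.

7900 m³

Salt balance: 3,434×28.89 + V×2.59 = (3,434+V)×10.56
99,208.26 + 2.59V = 36,263.04 + 10.56V
62,945.22 = 7.97V
V = 7,897.77 m³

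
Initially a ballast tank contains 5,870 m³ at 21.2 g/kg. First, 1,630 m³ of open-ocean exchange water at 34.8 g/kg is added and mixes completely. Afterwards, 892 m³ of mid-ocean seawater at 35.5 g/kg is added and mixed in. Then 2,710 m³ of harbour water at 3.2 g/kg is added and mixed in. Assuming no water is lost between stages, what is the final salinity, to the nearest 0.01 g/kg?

Salt balance:
Initial salt = 5,870×21.2 = 124,444
After stage 1: salt = 124,444 + 1,630×34.8 = 181,168; volume = 7,500 m³; S = 24.156 g/kg
After stage 2: salt = 181,168 + 892×35.5 = 212,834; volume = 8,392 m³; S = 25.362 g/kg
After stage 3: salt = 212,834 + 2,710×3.2 = 221,506; volume = 11,102 m³
S = 221,506 / 11,102 = 19.9519 g/kg

19.95 g/kg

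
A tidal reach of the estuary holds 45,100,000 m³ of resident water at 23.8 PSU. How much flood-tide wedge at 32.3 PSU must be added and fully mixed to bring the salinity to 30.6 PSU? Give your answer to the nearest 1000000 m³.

180000000 m³

Salt balance: 45,100,000×23.8 + V×32.3 = (45,100,000+V)×30.6
1,073,380,000 + 32.3V = 1,380,060,000 + 30.6V
306,680,000 = 1.7V
V = 180,400,000 m³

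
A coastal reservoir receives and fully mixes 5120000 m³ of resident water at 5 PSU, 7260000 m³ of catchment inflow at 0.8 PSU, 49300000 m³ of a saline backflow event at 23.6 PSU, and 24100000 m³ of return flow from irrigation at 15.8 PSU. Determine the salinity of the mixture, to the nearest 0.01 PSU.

Mass of salt is conserved:
salt = 5,120,000×5 + 7,260,000×0.8 + 49,300,000×23.6 + 24,100,000×15.8 = 25,600,000 + 5,808,000 + 1,163,480,000 + 380,780,000 = 1,575,668,000
volume = 5,120,000 + 7,260,000 + 49,300,000 + 24,100,000 = 85,780,000 m³
S = 1,575,668,000 / 85,780,000 = 18.3687 PSU

18.37 PSU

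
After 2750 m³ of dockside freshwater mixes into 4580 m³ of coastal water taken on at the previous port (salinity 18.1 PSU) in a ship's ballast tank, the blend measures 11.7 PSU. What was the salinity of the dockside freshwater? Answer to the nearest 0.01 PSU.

1.04 PSU

Salt balance: 4,580×18.1 + 2,750×S = 7,330×11.7
82,898 + 2,750·S = 85,761
S = (85,761 − 82,898) / 2,750 = 1.0411 PSU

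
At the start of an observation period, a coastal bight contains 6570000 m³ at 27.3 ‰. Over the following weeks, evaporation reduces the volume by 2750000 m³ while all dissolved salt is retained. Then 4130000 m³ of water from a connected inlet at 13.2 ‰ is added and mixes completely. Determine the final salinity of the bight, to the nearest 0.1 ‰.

29.4 ‰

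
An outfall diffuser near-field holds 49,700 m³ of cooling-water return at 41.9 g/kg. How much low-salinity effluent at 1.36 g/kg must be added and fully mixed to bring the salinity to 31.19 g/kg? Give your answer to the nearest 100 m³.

Salt balance: 49,700×41.9 + V×1.36 = (49,700+V)×31.19
2,082,430 + 1.36V = 1,550,143 + 31.19V
532,287 = 29.83V
V = 17,844.02 m³

17800 m³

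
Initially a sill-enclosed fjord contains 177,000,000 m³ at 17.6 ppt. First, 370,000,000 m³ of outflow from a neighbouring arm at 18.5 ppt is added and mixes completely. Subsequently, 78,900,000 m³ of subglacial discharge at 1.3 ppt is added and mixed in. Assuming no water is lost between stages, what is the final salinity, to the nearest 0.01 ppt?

16.08 ppt

Conserving salt mass:
Initial salt = 177,000,000×17.6 = 3,115,200,000
After stage 1: salt = 3,115,200,000 + 370,000,000×18.5 = 9,960,200,000; volume = 547,000,000 m³; S = 18.209 ppt
After stage 2: salt = 9,960,200,000 + 78,900,000×1.3 = 10,062,770,000; volume = 625,900,000 m³
S = 10,062,770,000 / 625,900,000 = 16.0773 ppt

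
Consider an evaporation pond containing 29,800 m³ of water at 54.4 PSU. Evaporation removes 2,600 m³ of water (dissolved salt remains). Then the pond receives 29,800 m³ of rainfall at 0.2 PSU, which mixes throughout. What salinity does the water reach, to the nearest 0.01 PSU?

28.55 PSU

After evaporation: salt = 29,800×54.4 = 1,621,120; volume = 29,800 − 2,600 = 27,200 m³
After mixing: salt = 1,621,120 + 29,800×0.2 = 1,627,080; volume = 27,200 + 29,800 = 57,000 m³
S = 1,627,080 / 57,000 = 28.5453 PSU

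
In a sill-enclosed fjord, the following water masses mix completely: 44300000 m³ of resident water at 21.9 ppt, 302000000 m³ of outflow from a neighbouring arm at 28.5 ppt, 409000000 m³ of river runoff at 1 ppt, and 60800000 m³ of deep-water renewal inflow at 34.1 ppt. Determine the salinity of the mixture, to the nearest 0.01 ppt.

Conserving salt mass:
salt = 44,300,000×21.9 + 302,000,000×28.5 + 409,000,000×1 + 60,800,000×34.1 = 970,170,000 + 8,607,000,000 + 409,000,000 + 2,073,280,000 = 12,059,450,000
volume = 44,300,000 + 302,000,000 + 409,000,000 + 60,800,000 = 816,100,000 m³
S = 12,059,450,000 / 816,100,000 = 14.7769 ppt

14.78 ppt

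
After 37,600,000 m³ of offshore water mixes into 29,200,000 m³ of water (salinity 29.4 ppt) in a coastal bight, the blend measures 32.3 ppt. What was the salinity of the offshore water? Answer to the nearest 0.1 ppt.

Salt balance: 29,200,000×29.4 + 37,600,000×S = 66,800,000×32.3
858,480,000 + 37,600,000·S = 2,157,640,000
S = (2,157,640,000 − 858,480,000) / 37,600,000 = 34.5521 ppt

34.6 ppt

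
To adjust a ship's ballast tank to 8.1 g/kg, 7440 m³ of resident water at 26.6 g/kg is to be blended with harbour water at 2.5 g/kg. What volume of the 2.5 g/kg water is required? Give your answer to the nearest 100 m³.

24600 m³

Salt balance: 7,440×26.6 + V×2.5 = (7,440+V)×8.1
197,904 + 2.5V = 60,264 + 8.1V
137,640 = 5.6V
V = 24,578.57 m³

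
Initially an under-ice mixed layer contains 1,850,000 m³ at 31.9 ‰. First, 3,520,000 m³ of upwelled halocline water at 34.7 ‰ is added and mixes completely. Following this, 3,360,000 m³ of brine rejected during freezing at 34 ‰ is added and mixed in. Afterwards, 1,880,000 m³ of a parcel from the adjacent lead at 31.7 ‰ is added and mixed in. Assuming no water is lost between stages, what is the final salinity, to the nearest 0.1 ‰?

33.5 ‰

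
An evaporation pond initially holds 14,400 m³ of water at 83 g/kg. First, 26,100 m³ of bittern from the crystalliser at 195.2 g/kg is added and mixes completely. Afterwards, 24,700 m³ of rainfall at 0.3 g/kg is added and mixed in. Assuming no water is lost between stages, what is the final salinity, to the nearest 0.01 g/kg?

Total salt / total volume:
Initial salt = 14,400×83 = 1,195,200
After stage 1: salt = 1,195,200 + 26,100×195.2 = 6,289,920; volume = 40,500 m³; S = 155.307 g/kg
After stage 2: salt = 6,289,920 + 24,700×0.3 = 6,297,330; volume = 65,200 m³
S = 6,297,330 / 65,200 = 96.5848 g/kg

96.58 g/kg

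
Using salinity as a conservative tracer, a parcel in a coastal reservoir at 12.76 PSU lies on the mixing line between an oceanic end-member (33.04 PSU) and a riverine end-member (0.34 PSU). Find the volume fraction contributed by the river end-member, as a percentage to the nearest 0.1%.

62.0%

Let f be the freshwater fraction. Salt balance per unit volume:
f×0.34 + (1−f)×33.04 = 12.76
f = (33.04 − 12.76) / (33.04 − 0.34) = 20.28/32.7 = 0.6202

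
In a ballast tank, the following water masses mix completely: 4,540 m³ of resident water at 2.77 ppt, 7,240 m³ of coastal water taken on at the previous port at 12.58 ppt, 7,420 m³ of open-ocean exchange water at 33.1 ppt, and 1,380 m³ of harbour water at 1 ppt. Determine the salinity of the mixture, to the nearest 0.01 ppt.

17.04 ppt

Weighted by volume,
salt = 4,540×2.77 + 7,240×12.58 + 7,420×33.1 + 1,380×1 = 12,575.8 + 91,079.2 + 245,602 + 1,380 = 350,637
volume = 4,540 + 7,240 + 7,420 + 1,380 = 20,580 m³
S = 350,637 / 20,580 = 17.0378 ppt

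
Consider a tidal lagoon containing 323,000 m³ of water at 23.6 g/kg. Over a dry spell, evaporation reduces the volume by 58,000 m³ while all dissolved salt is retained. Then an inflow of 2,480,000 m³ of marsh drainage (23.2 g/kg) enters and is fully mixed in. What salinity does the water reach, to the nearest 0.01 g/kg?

After evaporation: salt = 323,000×23.6 = 7,622,800; volume = 323,000 − 58,000 = 265,000 m³
After mixing: salt = 7,622,800 + 2,480,000×23.2 = 65,158,800; volume = 265,000 + 2,480,000 = 2,745,000 m³
S = 65,158,800 / 2,745,000 = 23.7373 g/kg

23.74 g/kg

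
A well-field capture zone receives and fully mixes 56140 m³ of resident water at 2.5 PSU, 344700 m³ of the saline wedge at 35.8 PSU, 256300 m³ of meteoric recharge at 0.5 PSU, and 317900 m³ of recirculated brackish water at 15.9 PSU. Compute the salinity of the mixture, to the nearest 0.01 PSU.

Weighted by volume,
salt = 56,140×2.5 + 344,700×35.8 + 256,300×0.5 + 317,900×15.9 = 140,350 + 12,340,260 + 128,150 + 5,054,610 = 17,663,370
volume = 56,140 + 344,700 + 256,300 + 317,900 = 975,040 m³
S = 17,663,370 / 975,040 = 18.1155 PSU

18.12 PSU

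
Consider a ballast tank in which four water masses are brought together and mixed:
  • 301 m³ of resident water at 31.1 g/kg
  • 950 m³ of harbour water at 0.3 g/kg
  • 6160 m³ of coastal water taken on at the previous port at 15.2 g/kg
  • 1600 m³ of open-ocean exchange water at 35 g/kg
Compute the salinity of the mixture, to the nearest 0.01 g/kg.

Conserving salt mass:
salt = 301×31.1 + 950×0.3 + 6,160×15.2 + 1,600×35 = 9,361.1 + 285 + 93,632 + 56,000 = 159,278.1
volume = 301 + 950 + 6,160 + 1,600 = 9,011 m³
S = 159,278.1 / 9,011 = 17.676 g/kg

17.68 g/kg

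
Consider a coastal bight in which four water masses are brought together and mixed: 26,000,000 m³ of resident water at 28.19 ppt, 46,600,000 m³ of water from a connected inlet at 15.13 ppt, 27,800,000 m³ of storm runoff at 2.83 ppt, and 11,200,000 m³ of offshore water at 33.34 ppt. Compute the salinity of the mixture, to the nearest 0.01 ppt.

By conservation of dissolved salt,
salt = 26,000,000×28.19 + 46,600,000×15.13 + 27,800,000×2.83 + 11,200,000×33.34 = 732,940,000 + 705,058,000 + 78,674,000 + 373,408,000 = 1,890,080,000
volume = 26,000,000 + 46,600,000 + 27,800,000 + 11,200,000 = 111,600,000 m³
S = 1,890,080,000 / 111,600,000 = 16.9362 ppt

16.94 ppt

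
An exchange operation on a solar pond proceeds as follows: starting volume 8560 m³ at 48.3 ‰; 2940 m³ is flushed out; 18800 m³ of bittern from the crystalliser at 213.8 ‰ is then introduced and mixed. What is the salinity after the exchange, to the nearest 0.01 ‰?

Remaining after removal: 5,620 m³ at 48.3 ‰ (salt = 271,446)
After addition: salt = 271,446 + 18,800×213.8 = 4,290,886; volume = 24,420 m³
S = 4,290,886 / 24,420 = 175.712 ‰

175.71 ‰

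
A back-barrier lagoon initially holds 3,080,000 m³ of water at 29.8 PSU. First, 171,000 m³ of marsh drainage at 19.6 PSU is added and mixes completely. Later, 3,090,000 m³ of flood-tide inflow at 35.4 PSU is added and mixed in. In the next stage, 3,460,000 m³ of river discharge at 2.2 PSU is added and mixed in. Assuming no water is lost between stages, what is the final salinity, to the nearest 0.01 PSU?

21.64 PSU

Conserving salt mass:
Initial salt = 3,080,000×29.8 = 91,784,000
After stage 1: salt = 91,784,000 + 171,000×19.6 = 95,135,600; volume = 3,251,000 m³; S = 29.263 PSU
After stage 2: salt = 95,135,600 + 3,090,000×35.4 = 204,521,600; volume = 6,341,000 m³; S = 32.254 PSU
After stage 3: salt = 204,521,600 + 3,460,000×2.2 = 212,133,600; volume = 9,801,000 m³
S = 212,133,600 / 9,801,000 = 21.6441 PSU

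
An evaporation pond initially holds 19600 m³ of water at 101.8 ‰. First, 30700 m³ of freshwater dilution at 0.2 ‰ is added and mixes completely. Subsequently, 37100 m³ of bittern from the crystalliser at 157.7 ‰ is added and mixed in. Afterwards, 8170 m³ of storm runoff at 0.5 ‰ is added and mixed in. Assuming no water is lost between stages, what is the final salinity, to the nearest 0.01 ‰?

82.20 ‰

Conserving salt mass:
Initial salt = 19,600×101.8 = 1,995,280
After stage 1: salt = 1,995,280 + 30,700×0.2 = 2,001,420; volume = 50,300 m³; S = 39.79 ‰
After stage 2: salt = 2,001,420 + 37,100×157.7 = 7,852,090; volume = 87,400 m³; S = 89.841 ‰
After stage 3: salt = 7,852,090 + 8,170×0.5 = 7,856,175; volume = 95,570 m³
S = 7,856,175 / 95,570 = 82.2034 ‰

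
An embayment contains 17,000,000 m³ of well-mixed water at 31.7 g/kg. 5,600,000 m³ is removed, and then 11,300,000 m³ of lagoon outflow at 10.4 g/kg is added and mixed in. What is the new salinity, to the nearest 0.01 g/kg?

Remaining after removal: 11,400,000 m³ at 31.7 g/kg (salt = 361,380,000)
After addition: salt = 361,380,000 + 11,300,000×10.4 = 478,900,000; volume = 22,700,000 m³
S = 478,900,000 / 22,700,000 = 21.0969 g/kg

21.10 g/kg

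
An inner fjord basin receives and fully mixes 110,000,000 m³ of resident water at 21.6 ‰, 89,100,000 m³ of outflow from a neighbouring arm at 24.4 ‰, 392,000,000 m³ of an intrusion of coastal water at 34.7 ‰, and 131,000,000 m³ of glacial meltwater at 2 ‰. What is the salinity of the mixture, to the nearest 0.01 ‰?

25.50 ‰

Total salt / total volume:
salt = 110,000,000×21.6 + 89,100,000×24.4 + 392,000,000×34.7 + 131,000,000×2 = 2,376,000,000 + 2,174,040,000 + 13,602,400,000 + 262,000,000 = 18,414,440,000
volume = 110,000,000 + 89,100,000 + 392,000,000 + 131,000,000 = 722,100,000 m³
S = 18,414,440,000 / 722,100,000 = 25.5012 ‰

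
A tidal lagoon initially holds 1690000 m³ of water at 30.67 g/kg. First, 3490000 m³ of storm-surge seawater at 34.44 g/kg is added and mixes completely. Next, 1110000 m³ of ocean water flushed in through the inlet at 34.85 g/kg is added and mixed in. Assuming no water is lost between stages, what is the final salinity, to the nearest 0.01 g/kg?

33.50 g/kg

Total salt / total volume:
Initial salt = 1,690,000×30.67 = 51,832,300
After stage 1: salt = 51,832,300 + 3,490,000×34.44 = 172,027,900; volume = 5,180,000 m³; S = 33.21 g/kg
After stage 2: salt = 172,027,900 + 1,110,000×34.85 = 210,711,400; volume = 6,290,000 m³
S = 210,711,400 / 6,290,000 = 33.4994 g/kg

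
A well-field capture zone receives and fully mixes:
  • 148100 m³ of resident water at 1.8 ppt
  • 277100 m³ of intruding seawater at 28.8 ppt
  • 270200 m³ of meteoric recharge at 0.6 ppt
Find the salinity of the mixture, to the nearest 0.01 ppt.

12.09 ppt

Salt balance:
salt = 148,100×1.8 + 277,100×28.8 + 270,200×0.6 = 266,580 + 7,980,480 + 162,120 = 8,409,180
volume = 148,100 + 277,100 + 270,200 = 695,400 m³
S = 8,409,180 / 695,400 = 12.0926 ppt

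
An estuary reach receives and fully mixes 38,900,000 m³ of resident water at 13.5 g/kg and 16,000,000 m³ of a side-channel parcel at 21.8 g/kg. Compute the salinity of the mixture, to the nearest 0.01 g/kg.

15.92 g/kg

By conservation of dissolved salt,
salt = 38,900,000×13.5 + 16,000,000×21.8 = 525,150,000 + 348,800,000 = 873,950,000
volume = 38,900,000 + 16,000,000 = 54,900,000 m³
S = 873,950,000 / 54,900,000 = 15.9189 g/kg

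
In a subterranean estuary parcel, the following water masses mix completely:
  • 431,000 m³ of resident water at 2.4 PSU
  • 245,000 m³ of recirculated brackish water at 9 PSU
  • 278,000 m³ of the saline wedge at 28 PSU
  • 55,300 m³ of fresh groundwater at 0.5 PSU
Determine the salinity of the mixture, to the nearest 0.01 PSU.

Conserving salt mass:
salt = 431,000×2.4 + 245,000×9 + 278,000×28 + 55,300×0.5 = 1,034,400 + 2,205,000 + 7,784,000 + 27,650 = 11,051,050
volume = 431,000 + 245,000 + 278,000 + 55,300 = 1,009,300 m³
S = 11,051,050 / 1,009,300 = 10.9492 PSU

10.95 PSU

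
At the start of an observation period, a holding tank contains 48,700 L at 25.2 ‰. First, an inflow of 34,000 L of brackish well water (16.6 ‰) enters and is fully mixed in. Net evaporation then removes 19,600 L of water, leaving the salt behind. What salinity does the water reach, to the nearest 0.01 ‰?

28.39 ‰

After mixing: salt = 48,700×25.2 + 34,000×16.6 = 1,791,640; volume = 82,700 L
After evaporation: salt unchanged = 1,791,640; volume = 82,700 − 19,600 = 63,100 L
S = 1,791,640 / 63,100 = 28.3937 ‰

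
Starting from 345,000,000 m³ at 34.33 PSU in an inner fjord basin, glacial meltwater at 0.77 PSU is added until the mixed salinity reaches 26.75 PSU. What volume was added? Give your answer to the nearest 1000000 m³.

Salt balance: 345,000,000×34.33 + V×0.77 = (345,000,000+V)×26.75
11,843,850,000 + 0.77V = 9,228,750,000 + 26.75V
2,615,100,000 = 25.98V
V = 100,658,198.61 m³

101000000 m³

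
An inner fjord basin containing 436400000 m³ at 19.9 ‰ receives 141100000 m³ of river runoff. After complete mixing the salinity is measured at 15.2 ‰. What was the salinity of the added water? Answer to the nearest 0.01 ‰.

0.66 ‰

Salt balance: 436,400,000×19.9 + 141,100,000×S = 577,500,000×15.2
8,684,360,000 + 141,100,000·S = 8,778,000,000
S = (8,778,000,000 − 8,684,360,000) / 141,100,000 = 0.6636 ‰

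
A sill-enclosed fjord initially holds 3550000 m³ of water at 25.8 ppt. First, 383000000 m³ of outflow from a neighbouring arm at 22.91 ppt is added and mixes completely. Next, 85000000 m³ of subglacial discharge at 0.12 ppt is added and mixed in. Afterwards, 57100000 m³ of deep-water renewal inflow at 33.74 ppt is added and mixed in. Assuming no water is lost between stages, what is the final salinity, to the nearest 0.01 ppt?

Weighted by volume,
Initial salt = 3,550,000×25.8 = 91,590,000
After stage 1: salt = 91,590,000 + 383,000,000×22.91 = 8,866,120,000; volume = 386,550,000 m³; S = 22.937 ppt
After stage 2: salt = 8,866,120,000 + 85,000,000×0.12 = 8,876,320,000; volume = 471,550,000 m³; S = 18.824 ppt
After stage 3: salt = 8,876,320,000 + 57,100,000×33.74 = 10,802,874,000; volume = 528,650,000 m³
S = 10,802,874,000 / 528,650,000 = 20.4348 ppt

20.43 ppt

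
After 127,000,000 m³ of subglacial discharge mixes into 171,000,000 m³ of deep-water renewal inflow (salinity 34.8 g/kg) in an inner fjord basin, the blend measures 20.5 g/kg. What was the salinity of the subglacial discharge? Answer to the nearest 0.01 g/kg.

1.25 g/kg

Salt balance: 171,000,000×34.8 + 127,000,000×S = 298,000,000×20.5
5,950,800,000 + 127,000,000·S = 6,109,000,000
S = (6,109,000,000 − 5,950,800,000) / 127,000,000 = 1.2457 g/kg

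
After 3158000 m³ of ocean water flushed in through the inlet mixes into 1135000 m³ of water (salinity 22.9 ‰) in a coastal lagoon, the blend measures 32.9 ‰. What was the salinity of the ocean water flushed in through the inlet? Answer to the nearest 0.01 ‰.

Salt balance: 1,135,000×22.9 + 3,158,000×S = 4,293,000×32.9
25,991,500 + 3,158,000·S = 141,239,700
S = (141,239,700 − 25,991,500) / 3,158,000 = 36.494 ‰

36.49 ‰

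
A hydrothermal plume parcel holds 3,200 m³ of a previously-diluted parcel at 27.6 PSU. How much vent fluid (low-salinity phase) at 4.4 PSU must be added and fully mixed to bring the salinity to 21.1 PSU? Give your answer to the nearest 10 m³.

1250 m³

Salt balance: 3,200×27.6 + V×4.4 = (3,200+V)×21.1
88,320 + 4.4V = 67,520 + 21.1V
20,800 = 16.7V
V = 1,245.51 m³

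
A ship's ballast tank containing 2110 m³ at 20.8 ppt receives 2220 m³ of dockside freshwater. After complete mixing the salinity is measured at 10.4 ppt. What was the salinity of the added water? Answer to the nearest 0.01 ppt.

0.52 ppt

Salt balance: 2,110×20.8 + 2,220×S = 4,330×10.4
43,888 + 2,220·S = 45,032
S = (45,032 − 43,888) / 2,220 = 0.5153 ppt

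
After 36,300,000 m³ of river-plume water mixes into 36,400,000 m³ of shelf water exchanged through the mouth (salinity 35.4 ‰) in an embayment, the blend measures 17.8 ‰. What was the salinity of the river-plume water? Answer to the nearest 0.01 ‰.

0.15 ‰

Salt balance: 36,400,000×35.4 + 36,300,000×S = 72,700,000×17.8
1,288,560,000 + 36,300,000·S = 1,294,060,000
S = (1,294,060,000 − 1,288,560,000) / 36,300,000 = 0.1515 ‰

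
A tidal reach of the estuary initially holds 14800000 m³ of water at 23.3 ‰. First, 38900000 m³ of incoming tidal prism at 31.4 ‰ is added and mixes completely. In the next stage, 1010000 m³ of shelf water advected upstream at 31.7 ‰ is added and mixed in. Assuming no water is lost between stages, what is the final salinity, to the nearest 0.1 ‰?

29.2 ‰

By conservation of dissolved salt,
Initial salt = 14,800,000×23.3 = 344,840,000
After stage 1: salt = 344,840,000 + 38,900,000×31.4 = 1,566,300,000; volume = 53,700,000 m³; S = 29.168 ‰
After stage 2: salt = 1,566,300,000 + 1,010,000×31.7 = 1,598,317,000; volume = 54,710,000 m³
S = 1,598,317,000 / 54,710,000 = 29.2143 ‰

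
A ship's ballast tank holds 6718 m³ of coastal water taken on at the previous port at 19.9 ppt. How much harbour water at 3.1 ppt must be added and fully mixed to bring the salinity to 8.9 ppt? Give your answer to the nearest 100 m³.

12700 m³

Salt balance: 6,718×19.9 + V×3.1 = (6,718+V)×8.9
133,688.2 + 3.1V = 59,790.2 + 8.9V
73,898 = 5.8V
V = 12,741.03 m³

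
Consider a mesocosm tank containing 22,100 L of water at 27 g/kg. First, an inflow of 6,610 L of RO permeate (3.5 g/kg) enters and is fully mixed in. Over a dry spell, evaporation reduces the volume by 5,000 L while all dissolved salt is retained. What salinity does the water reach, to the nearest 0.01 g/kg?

26.14 g/kg

After mixing: salt = 22,100×27 + 6,610×3.5 = 619,835; volume = 28,710 L
After evaporation: salt unchanged = 619,835; volume = 28,710 − 5,000 = 23,710 L
S = 619,835 / 23,710 = 26.1423 g/kg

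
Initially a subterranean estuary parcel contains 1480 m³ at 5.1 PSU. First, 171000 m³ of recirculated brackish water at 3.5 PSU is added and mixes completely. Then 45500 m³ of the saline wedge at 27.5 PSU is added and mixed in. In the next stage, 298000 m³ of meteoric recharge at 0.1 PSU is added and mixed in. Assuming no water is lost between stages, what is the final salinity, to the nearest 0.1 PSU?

3.7 PSU

Salt balance:
Initial salt = 1,480×5.1 = 7,548
After stage 1: salt = 7,548 + 171,000×3.5 = 606,048; volume = 172,480 m³; S = 3.514 PSU
After stage 2: salt = 606,048 + 45,500×27.5 = 1,857,298; volume = 217,980 m³; S = 8.52 PSU
After stage 3: salt = 1,857,298 + 298,000×0.1 = 1,887,098; volume = 515,980 m³
S = 1,887,098 / 515,980 = 3.6573 PSU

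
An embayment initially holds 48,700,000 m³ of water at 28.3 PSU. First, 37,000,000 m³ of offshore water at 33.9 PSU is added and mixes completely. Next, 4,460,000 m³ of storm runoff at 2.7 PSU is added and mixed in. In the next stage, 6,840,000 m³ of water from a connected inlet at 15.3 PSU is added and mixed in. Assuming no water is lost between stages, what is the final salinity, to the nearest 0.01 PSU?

28.34 PSU

Mass of salt is conserved:
Initial salt = 48,700,000×28.3 = 1,378,210,000
After stage 1: salt = 1,378,210,000 + 37,000,000×33.9 = 2,632,510,000; volume = 85,700,000 m³; S = 30.718 PSU
After stage 2: salt = 2,632,510,000 + 4,460,000×2.7 = 2,644,552,000; volume = 90,160,000 m³; S = 29.332 PSU
After stage 3: salt = 2,644,552,000 + 6,840,000×15.3 = 2,749,204,000; volume = 97,000,000 m³
S = 2,749,204,000 / 97,000,000 = 28.3423 PSU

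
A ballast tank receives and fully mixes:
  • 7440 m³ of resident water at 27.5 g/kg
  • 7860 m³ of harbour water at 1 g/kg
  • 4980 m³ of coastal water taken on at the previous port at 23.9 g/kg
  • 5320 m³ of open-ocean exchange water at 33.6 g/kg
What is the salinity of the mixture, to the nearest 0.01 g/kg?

19.93 g/kg

Salt balance:
salt = 7,440×27.5 + 7,860×1 + 4,980×23.9 + 5,320×33.6 = 204,600 + 7,860 + 119,022 + 178,752 = 510,234
volume = 7,440 + 7,860 + 4,980 + 5,320 = 25,600 m³
S = 510,234 / 25,600 = 19.931 g/kg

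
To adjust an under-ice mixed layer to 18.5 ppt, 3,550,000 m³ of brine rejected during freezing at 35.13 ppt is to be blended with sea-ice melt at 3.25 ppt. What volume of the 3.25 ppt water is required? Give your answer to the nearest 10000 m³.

Salt balance: 3,550,000×35.13 + V×3.25 = (3,550,000+V)×18.5
124,711,500 + 3.25V = 65,675,000 + 18.5V
59,036,500 = 15.25V
V = 3,871,245.9 m³

3870000 m³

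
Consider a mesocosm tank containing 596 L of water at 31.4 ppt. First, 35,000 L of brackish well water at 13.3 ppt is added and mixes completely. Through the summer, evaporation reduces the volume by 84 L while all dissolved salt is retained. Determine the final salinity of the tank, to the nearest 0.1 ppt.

After mixing: salt = 596×31.4 + 35,000×13.3 = 484,214.4; volume = 35,596 L
After evaporation: salt unchanged = 484,214.4; volume = 35,596 − 84 = 35,512 L
S = 484,214.4 / 35,512 = 13.6352 ppt

13.6 ppt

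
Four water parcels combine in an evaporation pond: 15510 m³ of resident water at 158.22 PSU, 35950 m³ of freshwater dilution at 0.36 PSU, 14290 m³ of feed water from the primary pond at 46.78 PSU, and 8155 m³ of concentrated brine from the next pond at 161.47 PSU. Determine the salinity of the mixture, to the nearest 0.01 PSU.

60.24 PSU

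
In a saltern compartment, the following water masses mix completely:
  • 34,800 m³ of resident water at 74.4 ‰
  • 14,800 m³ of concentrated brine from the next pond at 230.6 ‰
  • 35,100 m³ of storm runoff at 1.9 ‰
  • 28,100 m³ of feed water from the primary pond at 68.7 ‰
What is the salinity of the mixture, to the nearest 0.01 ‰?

Mass of salt is conserved:
salt = 34,800×74.4 + 14,800×230.6 + 35,100×1.9 + 28,100×68.7 = 2,589,120 + 3,412,880 + 66,690 + 1,930,470 = 7,999,160
volume = 34,800 + 14,800 + 35,100 + 28,100 = 112,800 m³
S = 7,999,160 / 112,800 = 70.9145 ‰

70.91 ‰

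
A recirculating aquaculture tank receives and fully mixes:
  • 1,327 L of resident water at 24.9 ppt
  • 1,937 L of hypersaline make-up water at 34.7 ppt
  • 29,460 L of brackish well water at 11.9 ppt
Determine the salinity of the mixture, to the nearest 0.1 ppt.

Conserving salt mass:
salt = 1,327×24.9 + 1,937×34.7 + 29,460×11.9 = 33,042.3 + 67,213.9 + 350,574 = 450,830.2
volume = 1,327 + 1,937 + 29,460 = 32,724 L
S = 450,830.2 / 32,724 = 13.777 ppt

13.8 ppt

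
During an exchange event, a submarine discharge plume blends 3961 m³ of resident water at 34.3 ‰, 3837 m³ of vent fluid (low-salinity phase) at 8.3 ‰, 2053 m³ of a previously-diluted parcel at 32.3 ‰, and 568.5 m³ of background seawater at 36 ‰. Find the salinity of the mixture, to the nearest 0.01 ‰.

24.42 ‰

By conservation of dissolved salt,
salt = 3,961×34.3 + 3,837×8.3 + 2,053×32.3 + 568.5×36 = 135,862.3 + 31,847.1 + 66,311.9 + 20,466 = 254,487.3
volume = 3,961 + 3,837 + 2,053 + 568.5 = 10,419.5 m³
S = 254,487.3 / 10,419.5 = 24.4241 ‰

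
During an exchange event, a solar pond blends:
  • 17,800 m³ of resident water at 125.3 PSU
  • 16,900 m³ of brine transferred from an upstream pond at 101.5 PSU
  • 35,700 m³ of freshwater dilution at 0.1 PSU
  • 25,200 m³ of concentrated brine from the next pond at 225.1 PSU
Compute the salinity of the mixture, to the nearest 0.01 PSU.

Weighted by volume,
salt = 17,800×125.3 + 16,900×101.5 + 35,700×0.1 + 25,200×225.1 = 2,230,340 + 1,715,350 + 3,570 + 5,672,520 = 9,621,780
volume = 17,800 + 16,900 + 35,700 + 25,200 = 95,600 m³
S = 9,621,780 / 95,600 = 100.6462 PSU

100.65 PSU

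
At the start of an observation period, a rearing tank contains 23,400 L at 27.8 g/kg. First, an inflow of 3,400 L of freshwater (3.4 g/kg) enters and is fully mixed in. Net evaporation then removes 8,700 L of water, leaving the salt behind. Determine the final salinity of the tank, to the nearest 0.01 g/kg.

36.58 g/kg

After mixing: salt = 23,400×27.8 + 3,400×3.4 = 662,080; volume = 26,800 L
After evaporation: salt unchanged = 662,080; volume = 26,800 − 8,700 = 18,100 L
S = 662,080 / 18,100 = 36.579 g/kg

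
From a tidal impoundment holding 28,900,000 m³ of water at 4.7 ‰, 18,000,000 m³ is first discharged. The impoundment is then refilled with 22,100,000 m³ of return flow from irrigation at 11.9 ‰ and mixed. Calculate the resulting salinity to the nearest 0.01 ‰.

9.52 ‰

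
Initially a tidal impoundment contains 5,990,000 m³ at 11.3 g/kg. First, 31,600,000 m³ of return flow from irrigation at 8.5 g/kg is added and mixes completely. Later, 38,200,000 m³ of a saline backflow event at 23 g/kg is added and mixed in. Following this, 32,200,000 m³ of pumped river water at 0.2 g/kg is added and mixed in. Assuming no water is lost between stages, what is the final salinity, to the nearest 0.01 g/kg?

11.31 g/kg

By conservation of dissolved salt,
Initial salt = 5,990,000×11.3 = 67,687,000
After stage 1: salt = 67,687,000 + 31,600,000×8.5 = 336,287,000; volume = 37,590,000 m³; S = 8.946 g/kg
After stage 2: salt = 336,287,000 + 38,200,000×23 = 1,214,887,000; volume = 75,790,000 m³; S = 16.03 g/kg
After stage 3: salt = 1,214,887,000 + 32,200,000×0.2 = 1,221,327,000; volume = 107,990,000 m³
S = 1,221,327,000 / 107,990,000 = 11.3096 g/kg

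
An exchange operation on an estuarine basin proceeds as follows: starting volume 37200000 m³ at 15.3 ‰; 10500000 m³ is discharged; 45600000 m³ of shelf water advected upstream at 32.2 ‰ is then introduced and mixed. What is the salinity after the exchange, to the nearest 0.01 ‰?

25.96 ‰

Remaining after removal: 26,700,000 m³ at 15.3 ‰ (salt = 408,510,000)
After addition: salt = 408,510,000 + 45,600,000×32.2 = 1,876,830,000; volume = 72,300,000 m³
S = 1,876,830,000 / 72,300,000 = 25.9589 ‰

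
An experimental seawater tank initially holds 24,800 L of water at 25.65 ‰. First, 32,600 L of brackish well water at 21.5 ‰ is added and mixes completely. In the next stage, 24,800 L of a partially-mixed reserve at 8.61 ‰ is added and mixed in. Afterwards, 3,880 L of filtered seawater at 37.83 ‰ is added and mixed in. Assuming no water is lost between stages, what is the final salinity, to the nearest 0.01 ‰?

19.72 ‰

Total salt / total volume:
Initial salt = 24,800×25.65 = 636,120
After stage 1: salt = 636,120 + 32,600×21.5 = 1,337,020; volume = 57,400 L; S = 23.293 ‰
After stage 2: salt = 1,337,020 + 24,800×8.61 = 1,550,548; volume = 82,200 L; S = 18.863 ‰
After stage 3: salt = 1,550,548 + 3,880×37.83 = 1,697,328.4; volume = 86,080 L
S = 1,697,328.4 / 86,080 = 19.718 ‰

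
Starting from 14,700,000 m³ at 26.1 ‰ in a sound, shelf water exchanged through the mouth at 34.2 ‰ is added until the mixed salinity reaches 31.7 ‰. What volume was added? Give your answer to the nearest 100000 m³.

32900000 m³

Salt balance: 14,700,000×26.1 + V×34.2 = (14,700,000+V)×31.7
383,670,000 + 34.2V = 465,990,000 + 31.7V
82,320,000 = 2.5V
V = 32,928,000 m³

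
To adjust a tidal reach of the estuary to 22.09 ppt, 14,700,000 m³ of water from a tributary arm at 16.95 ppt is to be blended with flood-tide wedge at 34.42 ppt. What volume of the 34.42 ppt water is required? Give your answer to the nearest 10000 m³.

Salt balance: 14,700,000×16.95 + V×34.42 = (14,700,000+V)×22.09
249,165,000 + 34.42V = 324,723,000 + 22.09V
75,558,000 = 12.33V
V = 6,127,980.54 m³

6130000 m³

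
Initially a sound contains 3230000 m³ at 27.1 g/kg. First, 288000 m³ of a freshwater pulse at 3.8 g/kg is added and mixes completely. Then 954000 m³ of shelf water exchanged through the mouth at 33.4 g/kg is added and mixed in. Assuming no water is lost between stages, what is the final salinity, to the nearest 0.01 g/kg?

26.94 g/kg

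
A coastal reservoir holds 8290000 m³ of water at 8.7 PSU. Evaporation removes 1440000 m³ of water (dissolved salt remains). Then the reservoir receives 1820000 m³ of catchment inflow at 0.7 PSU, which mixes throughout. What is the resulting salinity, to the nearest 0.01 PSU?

8.47 PSU

After evaporation: salt = 8,290,000×8.7 = 72,123,000; volume = 8,290,000 − 1,440,000 = 6,850,000 m³
After mixing: salt = 72,123,000 + 1,820,000×0.7 = 73,397,000; volume = 6,850,000 + 1,820,000 = 8,670,000 m³
S = 73,397,000 / 8,670,000 = 8.4656 PSU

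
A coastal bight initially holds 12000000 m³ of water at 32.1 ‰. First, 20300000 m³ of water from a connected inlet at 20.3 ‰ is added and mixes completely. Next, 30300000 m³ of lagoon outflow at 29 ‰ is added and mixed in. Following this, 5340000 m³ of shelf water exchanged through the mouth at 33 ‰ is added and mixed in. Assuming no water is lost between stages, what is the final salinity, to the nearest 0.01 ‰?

27.26 ‰

Salt balance:
Initial salt = 12,000,000×32.1 = 385,200,000
After stage 1: salt = 385,200,000 + 20,300,000×20.3 = 797,290,000; volume = 32,300,000 m³; S = 24.684 ‰
After stage 2: salt = 797,290,000 + 30,300,000×29 = 1,675,990,000; volume = 62,600,000 m³; S = 26.773 ‰
After stage 3: salt = 1,675,990,000 + 5,340,000×33 = 1,852,210,000; volume = 67,940,000 m³
S = 1,852,210,000 / 67,940,000 = 27.2624 ‰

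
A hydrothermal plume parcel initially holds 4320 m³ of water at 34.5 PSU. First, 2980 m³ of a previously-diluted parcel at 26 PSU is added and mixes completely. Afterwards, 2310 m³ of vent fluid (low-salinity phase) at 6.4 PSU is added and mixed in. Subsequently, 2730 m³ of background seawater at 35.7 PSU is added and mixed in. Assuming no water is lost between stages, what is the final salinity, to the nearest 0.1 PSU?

Salt balance:
Initial salt = 4,320×34.5 = 149,040
After stage 1: salt = 149,040 + 2,980×26 = 226,520; volume = 7,300 m³; S = 31.03 PSU
After stage 2: salt = 226,520 + 2,310×6.4 = 241,304; volume = 9,610 m³; S = 25.11 PSU
After stage 3: salt = 241,304 + 2,730×35.7 = 338,765; volume = 12,340 m³
S = 338,765 / 12,340 = 27.4526 PSU

27.5 PSU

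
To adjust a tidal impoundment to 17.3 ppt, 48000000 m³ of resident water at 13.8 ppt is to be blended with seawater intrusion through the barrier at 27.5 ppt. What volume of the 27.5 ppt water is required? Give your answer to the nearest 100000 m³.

16500000 m³

Salt balance: 48,000,000×13.8 + V×27.5 = (48,000,000+V)×17.3
662,400,000 + 27.5V = 830,400,000 + 17.3V
168,000,000 = 10.2V
V = 16,470,588.24 m³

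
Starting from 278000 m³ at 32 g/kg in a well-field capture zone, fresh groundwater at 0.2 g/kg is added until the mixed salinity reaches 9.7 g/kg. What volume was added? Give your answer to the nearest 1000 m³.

653000 m³

Salt balance: 278,000×32 + V×0.2 = (278,000+V)×9.7
8,896,000 + 0.2V = 2,696,600 + 9.7V
6,199,400 = 9.5V
V = 652,568.42 m³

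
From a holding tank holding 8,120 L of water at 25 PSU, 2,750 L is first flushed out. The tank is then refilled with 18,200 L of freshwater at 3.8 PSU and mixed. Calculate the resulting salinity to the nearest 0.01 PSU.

Remaining after removal: 5,370 L at 25 PSU (salt = 134,250)
After addition: salt = 134,250 + 18,200×3.8 = 203,410; volume = 23,570 L
S = 203,410 / 23,570 = 8.63 PSU

8.63 PSU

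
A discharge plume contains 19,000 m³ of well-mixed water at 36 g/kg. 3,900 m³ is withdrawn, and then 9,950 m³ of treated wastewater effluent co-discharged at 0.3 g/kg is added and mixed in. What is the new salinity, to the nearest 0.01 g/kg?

Remaining after removal: 15,100 m³ at 36 g/kg (salt = 543,600)
After addition: salt = 543,600 + 9,950×0.3 = 546,585; volume = 25,050 m³
S = 546,585 / 25,050 = 21.8198 g/kg

21.82 g/kg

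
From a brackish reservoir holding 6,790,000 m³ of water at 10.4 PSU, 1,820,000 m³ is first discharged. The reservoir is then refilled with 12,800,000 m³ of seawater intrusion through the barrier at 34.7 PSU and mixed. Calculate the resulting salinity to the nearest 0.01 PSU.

27.90 PSU

Remaining after removal: 4,970,000 m³ at 10.4 PSU (salt = 51,688,000)
After addition: salt = 51,688,000 + 12,800,000×34.7 = 495,848,000; volume = 17,770,000 m³
S = 495,848,000 / 17,770,000 = 27.9037 PSU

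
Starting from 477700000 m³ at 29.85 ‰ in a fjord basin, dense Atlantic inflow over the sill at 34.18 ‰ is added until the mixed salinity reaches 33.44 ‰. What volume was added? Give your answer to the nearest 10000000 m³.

Salt balance: 477,700,000×29.85 + V×34.18 = (477,700,000+V)×33.44
14,259,345,000 + 34.18V = 15,974,288,000 + 33.44V
1,714,943,000 = 0.74V
V = 2,317,490,540.54 m³

2320000000 m³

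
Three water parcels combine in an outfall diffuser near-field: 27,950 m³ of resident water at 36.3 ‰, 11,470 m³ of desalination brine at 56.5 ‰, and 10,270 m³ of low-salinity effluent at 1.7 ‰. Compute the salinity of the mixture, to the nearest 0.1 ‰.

Salt balance:
salt = 27,950×36.3 + 11,470×56.5 + 10,270×1.7 = 1,014,585 + 648,055 + 17,459 = 1,680,099
volume = 27,950 + 11,470 + 10,270 = 49,690 m³
S = 1,680,099 / 49,690 = 33.812 ‰

33.8 ‰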